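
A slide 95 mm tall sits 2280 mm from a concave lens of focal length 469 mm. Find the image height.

For a concave lens, f = -469 mm.
1/d_i = 1/f − 1/d_o = 1/(-469.0) − 1/(2280) = -0.002571, so d_i = -389.0 mm.
m = −d_i/d_o = +0.1706.
|h_i| = |m|·h_o = 0.1706 × 95 = 16.2 mm. The image is virtual, upright and reduced, on the same side as the object.

16.2 mm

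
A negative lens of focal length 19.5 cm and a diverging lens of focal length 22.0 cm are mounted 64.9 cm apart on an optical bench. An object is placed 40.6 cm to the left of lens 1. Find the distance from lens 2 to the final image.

Lens 1 is diverging, so f₁ = −19.5 cm.
Lens 1: 1/d_i1 = 1/f₁ − 1/d_o1 = 1/(-19.5) − 1/(40.6) = -0.07591, so d_i1 = -13.17 cm.
The intermediate image is 13.17 cm to the left of lens 1 (virtual), which is 64.9 − (-13.17) = 78.07 cm to the left of lens 2, so d_o2 = +78.07 cm.
Lens 2 is diverging, so f₂ = −22.0 cm.
Lens 2: 1/d_i2 = 1/f₂ − 1/d_o2 = 1/(-22.0) − 1/(78.07) = -0.05826, so d_i2 = -17.2 cm.
The final image is virtual, 17.2 cm to the left of lens 2 (overall magnification ≈ 0.071).

17.2 cm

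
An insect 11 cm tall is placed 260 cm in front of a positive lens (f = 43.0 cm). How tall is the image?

1/d_i = 1/f − 1/d_o = 1/(43.00) − 1/(260) = 0.01941, so d_i = 51.52 cm.
m = −d_i/d_o = -0.1982.
|h_i| = |m|·h_o = 0.1982 × 11 = 2.18 cm. The image is real, inverted and reduced, on the far side of the lens.

2.18 cm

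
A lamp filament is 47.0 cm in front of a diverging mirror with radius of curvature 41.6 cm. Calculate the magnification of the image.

m = +0.307

f = R/2 = 41.6/2 = 20.80 cm; for a diverging mirror, f = -20.80 cm.
1/d_i = 1/f − 1/d_o = 1/(-20.80) − 1/(47.0) = -0.06935, so d_i = -14.42 cm.
m = −d_i/d_o = −(-14.42)/(47.0) = +0.307.
The image is virtual, upright and reduced, behind the mirror.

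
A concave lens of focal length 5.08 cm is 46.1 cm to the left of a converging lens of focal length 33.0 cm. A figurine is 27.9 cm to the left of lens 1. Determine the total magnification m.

f₁ = −5.08 cm (diverging).
Lens 1: 1/d_i1 = 1/(-5.08) − 1/(27.9) = -0.2327, so d_i1 = -4.298 cm; m₁ = −d_i1/d_o1 = +0.1541.
d_o2 = 46.1 − (-4.298) = 50.40 cm.
Lens 2: 1/d_i2 = 1/(33.0) − 1/(50.40) = 0.01046, so d_i2 = 95.59 cm; m₂ = −d_i2/d_o2 = -1.897.
m = m₁·m₂ = (+0.1541)(-1.897) = -0.292.

m = -0.292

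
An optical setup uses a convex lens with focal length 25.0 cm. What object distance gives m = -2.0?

37.5 cm

m = −d_i/d_o ⇒ d_i = −m·d_o.
1/f = 1/d_o + 1/d_i = 1/d_o − 1/(m·d_o) = (1 − 1/m)/d_o, so d_o = f(1 − 1/m) = (25.00)(1 − 1/(-2.0)) = 37.5 cm.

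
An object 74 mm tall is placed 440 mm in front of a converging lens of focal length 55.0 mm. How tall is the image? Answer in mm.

10.6 mm

1/d_i = 1/f − 1/d_o = 1/(55.00) − 1/(440) = 0.01591, so d_i = 62.86 mm.
m = −d_i/d_o = -0.1429.
|h_i| = |m|·h_o = 0.1429 × 74 = 10.6 mm. The image is real, inverted and reduced, on the far side of the lens.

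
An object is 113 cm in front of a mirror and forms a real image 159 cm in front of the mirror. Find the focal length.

f = 66.1 cm (concave)

Real image ⇒ d_i = +159 cm.
1/f = 1/d_o + 1/d_i = 1/(113) + 1/(159) = 0.01514, so f = 66.1 cm.
Since f is positive, the mirror is concave.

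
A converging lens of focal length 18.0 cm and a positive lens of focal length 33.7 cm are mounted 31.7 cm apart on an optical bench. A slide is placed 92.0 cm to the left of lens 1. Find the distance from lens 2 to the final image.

12.9 cm

Lens 1: 1/d_i1 = 1/f₁ − 1/d_o1 = 1/(18.0) − 1/(92.0) = 0.04469, so d_i1 = 22.38 cm.
The intermediate image is 22.38 cm to the right of lens 1, which is 31.7 − (22.38) = 9.320 cm to the left of lens 2, so d_o2 = +9.320 cm.
Lens 2: 1/d_i2 = 1/f₂ − 1/d_o2 = 1/(33.7) − 1/(9.320) = -0.07762, so d_i2 = -12.9 cm.
The final image is virtual, 12.9 cm to the left of lens 2 (overall magnification ≈ -0.34).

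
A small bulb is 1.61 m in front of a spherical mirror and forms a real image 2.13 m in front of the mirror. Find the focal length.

f = 0.917 m (concave)

Real image ⇒ d_i = +2.13 m.
1/f = 1/d_o + 1/d_i = 1/(1.61) + 1/(2.13) = 1.091, so f = 0.917 m.
Since f is positive, the spherical mirror is concave.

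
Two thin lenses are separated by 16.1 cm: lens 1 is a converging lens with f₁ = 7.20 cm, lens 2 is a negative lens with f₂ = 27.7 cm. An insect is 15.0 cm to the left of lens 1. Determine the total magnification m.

m = -0.854

Lens 1: 1/d_i1 = 1/(7.20) − 1/(15.0) = 0.07222, so d_i1 = 13.85 cm; m₁ = −d_i1/d_o1 = -0.9233.
d_o2 = 16.1 − (13.85) = 2.250 cm.
f₂ = −27.7 cm (diverging).
Lens 2: 1/d_i2 = 1/(-27.7) − 1/(2.250) = -0.4805, so d_i2 = -2.081 cm; m₂ = −d_i2/d_o2 = +0.9249.
m = m₁·m₂ = (-0.9233)(+0.9249) = -0.854.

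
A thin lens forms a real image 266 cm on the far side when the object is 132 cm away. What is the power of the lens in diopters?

d_i = +266 cm.
1/f = 1/d_o + 1/d_i = 1/(132) + 1/(266) = 0.01134 cm⁻¹.
f = 88.22 cm = 0.8822 m, so P = 1/f = +1.13 D.

P = +1.13 D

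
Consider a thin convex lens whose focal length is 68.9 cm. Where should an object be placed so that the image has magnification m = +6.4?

m = −d_i/d_o ⇒ d_i = −m·d_o.
1/f = 1/d_o + 1/d_i = 1/d_o − 1/(m·d_o) = (1 − 1/m)/d_o, so d_o = f(1 − 1/m) = (68.90)(1 − 1/(+6.4)) = 58.1 cm.

58.1 cm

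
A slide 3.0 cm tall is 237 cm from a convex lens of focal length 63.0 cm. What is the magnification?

1/d_i = 1/f − 1/d_o = 1/(63.00) − 1/(237) = 0.01165, so d_i = 85.81 cm.
m = −d_i/d_o = −(85.81)/(237) = -0.362.
The image is real, inverted and reduced, on the far side of the lens.

m = -0.362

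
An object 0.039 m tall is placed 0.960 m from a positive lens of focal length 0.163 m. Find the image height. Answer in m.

1/d_i = 1/f − 1/d_o = 1/(0.1630) − 1/(0.960) = 5.093, so d_i = 0.1963 m.
m = −d_i/d_o = -0.2045.
|h_i| = |m|·h_o = 0.2045 × 0.039 = 0.00798 m. The image is real, inverted and reduced, on the far side of the lens.

0.00798 m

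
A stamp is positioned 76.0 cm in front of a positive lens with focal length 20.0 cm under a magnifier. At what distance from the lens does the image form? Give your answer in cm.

Lens equation: 1/v = 1/f − 1/u = 1/(20.00) − 1/(76.0) = 0.05000 − 0.01316 = 0.03684, so v = 27.1 cm.
The image is real, inverted and reduced, on the far side of the lens.

27.1 cm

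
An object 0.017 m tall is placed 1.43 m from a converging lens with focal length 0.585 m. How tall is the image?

0.0118 m

1/d_i = 1/f − 1/d_o = 1/(0.5850) − 1/(1.43) = 1.010, so d_i = 0.9900 m.
m = −d_i/d_o = -0.6923.
|h_i| = |m|·h_o = 0.6923 × 0.017 = 0.0118 m. The image is real, inverted and reduced, on the far side of the lens.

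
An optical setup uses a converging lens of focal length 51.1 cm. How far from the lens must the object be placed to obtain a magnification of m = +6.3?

43.0 cm

m = −d_i/d_o ⇒ d_i = −m·d_o.
1/f = 1/d_o + 1/d_i = 1/d_o − 1/(m·d_o) = (1 − 1/m)/d_o, so d_o = f(1 − 1/m) = (51.10)(1 − 1/(+6.3)) = 43.0 cm.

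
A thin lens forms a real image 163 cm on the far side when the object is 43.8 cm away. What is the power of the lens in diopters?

d_i = +163 cm.
1/f = 1/d_o + 1/d_i = 1/(43.8) + 1/(163) = 0.02897 cm⁻¹.
f = 34.52 cm = 0.3452 m, so P = 1/f = +2.90 D.

P = +2.90 D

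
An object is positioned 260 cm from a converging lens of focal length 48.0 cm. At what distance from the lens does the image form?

58.9 cm

Thin-lens equation: 1/d_i = 1/f − 1/d_o = 1/(48.00) − 1/(260) = 0.02083 − 0.003846 = 0.01699, so d_i = 58.9 cm.
The image is real, inverted and reduced, on the far side of the lens.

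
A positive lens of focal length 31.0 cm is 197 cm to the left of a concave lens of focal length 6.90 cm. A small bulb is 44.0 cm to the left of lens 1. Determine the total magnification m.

m = -0.166

Lens 1: 1/d_i1 = 1/(31.0) − 1/(44.0) = 0.009531, so d_i1 = 104.9 cm; m₁ = −d_i1/d_o1 = -2.384.
d_o2 = 197 − (104.9) = 92.10 cm.
f₂ = −6.90 cm (diverging).
Lens 2: 1/d_i2 = 1/(-6.90) − 1/(92.10) = -0.1558, so d_i2 = -6.419 cm; m₂ = −d_i2/d_o2 = +0.06970.
m = m₁·m₂ = (-2.384)(+0.06970) = -0.166.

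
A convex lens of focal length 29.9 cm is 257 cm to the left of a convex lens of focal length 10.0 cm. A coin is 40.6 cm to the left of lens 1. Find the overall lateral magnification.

m = +0.209

Lens 1: 1/d_i1 = 1/(29.9) − 1/(40.6) = 0.008814, so d_i1 = 113.5 cm; m₁ = −d_i1/d_o1 = -2.796.
d_o2 = 257 − (113.5) = 143.5 cm.
Lens 2: 1/d_i2 = 1/(10.0) − 1/(143.5) = 0.09303, so d_i2 = 10.75 cm; m₂ = −d_i2/d_o2 = -0.07491.
m = m₁·m₂ = (-2.796)(-0.07491) = +0.209.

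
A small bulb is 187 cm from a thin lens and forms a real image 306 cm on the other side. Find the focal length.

Real image ⇒ d_i = +306 cm.
1/f = 1/d_o + 1/d_i = 1/(187) + 1/(306) = 0.008616, so f = 116 cm.
Since f is positive, the thin lens is converging.

f = 116 cm (converging)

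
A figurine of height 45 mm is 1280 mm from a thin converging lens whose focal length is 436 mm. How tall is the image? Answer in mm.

1/d_i = 1/f − 1/d_o = 1/(436.0) − 1/(1280) = 0.001512, so d_i = 661.2 mm.
m = −d_i/d_o = -0.5166.
|h_i| = |m|·h_o = 0.5166 × 45 = 23.2 mm. The image is real, inverted and reduced, on the far side of the lens.

23.2 mm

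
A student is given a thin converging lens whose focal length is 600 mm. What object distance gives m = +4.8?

m = −d_i/d_o ⇒ d_i = −m·d_o.
1/f = 1/d_o + 1/d_i = 1/d_o − 1/(m·d_o) = (1 − 1/m)/d_o, so d_o = f(1 − 1/m) = (600.0)(1 − 1/(+4.8)) = 475 mm.

475 mm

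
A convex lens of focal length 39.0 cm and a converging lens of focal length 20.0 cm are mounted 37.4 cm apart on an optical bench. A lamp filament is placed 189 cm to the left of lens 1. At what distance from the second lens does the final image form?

7.40 cm

Lens 1: 1/d_i1 = 1/f₁ − 1/d_o1 = 1/(39.0) − 1/(189) = 0.02035, so d_i1 = 49.14 cm.
The intermediate image is 49.14 cm to the right of lens 1, which lies 11.74 cm to the right of lens 2 — a virtual object — so d_o2 = −11.74 cm.
Lens 2: 1/d_i2 = 1/f₂ − 1/d_o2 = 1/(20.0) − 1/(-11.74) = 0.1352, so d_i2 = 7.40 cm.
The final image is real, 7.40 cm to the right of lens 2 (overall magnification ≈ -0.16).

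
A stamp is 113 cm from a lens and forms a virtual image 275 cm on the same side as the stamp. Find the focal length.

f = 192 cm (converging)

Virtual image ⇒ d_i = −275 cm.
1/f = 1/d_o + 1/d_i = 1/(113) + 1/(-275) = 0.005213, so f = 192 cm.
Since f is positive, the lens is converging.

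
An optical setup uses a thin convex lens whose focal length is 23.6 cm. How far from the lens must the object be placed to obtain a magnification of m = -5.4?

m = −d_i/d_o ⇒ d_i = −m·d_o.
1/f = 1/d_o + 1/d_i = 1/d_o − 1/(m·d_o) = (1 − 1/m)/d_o, so d_o = f(1 − 1/m) = (23.60)(1 − 1/(-5.4)) = 28.0 cm.

28.0 cm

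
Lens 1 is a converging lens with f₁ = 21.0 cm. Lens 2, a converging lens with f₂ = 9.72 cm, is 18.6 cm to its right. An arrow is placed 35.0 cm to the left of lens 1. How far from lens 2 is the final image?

Lens 1: 1/d_i1 = 1/f₁ − 1/d_o1 = 1/(21.0) − 1/(35.0) = 0.01905, so d_i1 = 52.50 cm.
The intermediate image is 52.50 cm to the right of lens 1, which lies 33.90 cm to the right of lens 2 — a virtual object — so d_o2 = −33.90 cm.
Lens 2: 1/d_i2 = 1/f₂ − 1/d_o2 = 1/(9.72) − 1/(-33.90) = 0.1324, so d_i2 = 7.55 cm.
The final image is real, 7.55 cm to the right of lens 2 (overall magnification ≈ -0.33).

7.55 cm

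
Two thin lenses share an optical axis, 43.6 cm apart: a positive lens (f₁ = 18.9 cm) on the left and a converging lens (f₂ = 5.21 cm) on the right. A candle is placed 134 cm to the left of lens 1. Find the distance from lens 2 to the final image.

6.87 cm

Lens 1: 1/d_i1 = 1/f₁ − 1/d_o1 = 1/(18.9) − 1/(134) = 0.04545, so d_i1 = 22.00 cm.
The intermediate image is 22.00 cm to the right of lens 1, which is 43.6 − (22.00) = 21.60 cm to the left of lens 2, so d_o2 = +21.60 cm.
Lens 2: 1/d_i2 = 1/f₂ − 1/d_o2 = 1/(5.21) − 1/(21.60) = 0.1456, so d_i2 = 6.87 cm.
The final image is real, 6.87 cm to the right of lens 2 (overall magnification ≈ 0.052).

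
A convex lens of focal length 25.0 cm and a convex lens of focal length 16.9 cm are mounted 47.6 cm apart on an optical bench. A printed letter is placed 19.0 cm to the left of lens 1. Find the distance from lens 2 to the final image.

19.5 cm

Lens 1: 1/d_i1 = 1/f₁ − 1/d_o1 = 1/(25.0) − 1/(19.0) = -0.01263, so d_i1 = -79.17 cm.
The intermediate image is 79.17 cm to the left of lens 1 (virtual), which is 47.6 − (-79.17) = 126.8 cm to the left of lens 2, so d_o2 = +126.8 cm.
Lens 2: 1/d_i2 = 1/f₂ − 1/d_o2 = 1/(16.9) − 1/(126.8) = 0.05129, so d_i2 = 19.5 cm.
The final image is real, 19.5 cm to the right of lens 2 (overall magnification ≈ -0.64).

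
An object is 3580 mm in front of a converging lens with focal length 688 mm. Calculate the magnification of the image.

1/d_i = 1/f − 1/d_o = 1/(688.0) − 1/(3580) = 0.001174, so d_i = 851.7 mm.
m = −d_i/d_o = −(851.7)/(3580) = -0.238.
The image is real, inverted and reduced, on the far side of the lens.

m = -0.238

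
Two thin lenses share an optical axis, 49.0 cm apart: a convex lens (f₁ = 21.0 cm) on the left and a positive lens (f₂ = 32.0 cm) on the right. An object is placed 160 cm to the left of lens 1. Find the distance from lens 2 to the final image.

Lens 1: 1/d_i1 = 1/f₁ − 1/d_o1 = 1/(21.0) − 1/(160) = 0.04137, so d_i1 = 24.17 cm.
The intermediate image is 24.17 cm to the right of lens 1, which is 49.0 − (24.17) = 24.83 cm to the left of lens 2, so d_o2 = +24.83 cm.
Lens 2: 1/d_i2 = 1/f₂ − 1/d_o2 = 1/(32.0) − 1/(24.83) = -0.009024, so d_i2 = -111 cm.
The final image is virtual, 111 cm to the left of lens 2 (overall magnification ≈ -0.67).

111 cm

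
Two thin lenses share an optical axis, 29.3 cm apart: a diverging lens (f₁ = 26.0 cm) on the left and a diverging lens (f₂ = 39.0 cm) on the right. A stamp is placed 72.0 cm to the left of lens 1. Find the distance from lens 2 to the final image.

21.6 cm

Lens 1 is diverging, so f₁ = −26.0 cm.
Lens 1: 1/d_i1 = 1/f₁ − 1/d_o1 = 1/(-26.0) − 1/(72.0) = -0.05235, so d_i1 = -19.10 cm.
The intermediate image is 19.10 cm to the left of lens 1 (virtual), which is 29.3 − (-19.10) = 48.40 cm to the left of lens 2, so d_o2 = +48.40 cm.
Lens 2 is diverging, so f₂ = −39.0 cm.
Lens 2: 1/d_i2 = 1/f₂ − 1/d_o2 = 1/(-39.0) − 1/(48.40) = -0.04630, so d_i2 = -21.6 cm.
The final image is virtual, 21.6 cm to the left of lens 2 (overall magnification ≈ 0.12).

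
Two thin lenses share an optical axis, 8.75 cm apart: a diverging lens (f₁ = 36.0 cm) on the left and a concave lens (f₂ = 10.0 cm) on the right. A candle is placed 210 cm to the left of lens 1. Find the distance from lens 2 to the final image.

Lens 1 is diverging, so f₁ = −36.0 cm.
Lens 1: 1/d_i1 = 1/f₁ − 1/d_o1 = 1/(-36.0) − 1/(210) = -0.03254, so d_i1 = -30.73 cm.
The intermediate image is 30.73 cm to the left of lens 1 (virtual), which is 8.75 − (-30.73) = 39.48 cm to the left of lens 2, so d_o2 = +39.48 cm.
Lens 2 is diverging, so f₂ = −10.0 cm.
Lens 2: 1/d_i2 = 1/f₂ − 1/d_o2 = 1/(-10.0) − 1/(39.48) = -0.1253, so d_i2 = -7.98 cm.
The final image is virtual, 7.98 cm to the left of lens 2 (overall magnification ≈ 0.030).

7.98 cm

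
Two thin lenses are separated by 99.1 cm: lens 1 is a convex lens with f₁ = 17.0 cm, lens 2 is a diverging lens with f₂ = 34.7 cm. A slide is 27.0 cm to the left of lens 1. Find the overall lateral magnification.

m = -0.671

Lens 1: 1/d_i1 = 1/(17.0) − 1/(27.0) = 0.02179, so d_i1 = 45.90 cm; m₁ = −d_i1/d_o1 = -1.700.
d_o2 = 99.1 − (45.90) = 53.20 cm.
f₂ = −34.7 cm (diverging).
Lens 2: 1/d_i2 = 1/(-34.7) − 1/(53.20) = -0.04762, so d_i2 = -21.00 cm; m₂ = −d_i2/d_o2 = +0.3948.
m = m₁·m₂ = (-1.700)(+0.3948) = -0.671.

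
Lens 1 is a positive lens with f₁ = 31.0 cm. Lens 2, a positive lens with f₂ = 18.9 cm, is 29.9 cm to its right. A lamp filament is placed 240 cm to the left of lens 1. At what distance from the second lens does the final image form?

Lens 1: 1/d_i1 = 1/f₁ − 1/d_o1 = 1/(31.0) − 1/(240) = 0.02809, so d_i1 = 35.60 cm.
The intermediate image is 35.60 cm to the right of lens 1, which lies 5.700 cm to the right of lens 2 — a virtual object — so d_o2 = −5.700 cm.
Lens 2: 1/d_i2 = 1/f₂ − 1/d_o2 = 1/(18.9) − 1/(-5.700) = 0.2283, so d_i2 = 4.38 cm.
The final image is real, 4.38 cm to the right of lens 2 (overall magnification ≈ -0.11).

4.38 cm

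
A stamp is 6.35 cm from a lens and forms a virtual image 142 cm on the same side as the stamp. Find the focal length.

f = 6.65 cm (converging)

Virtual image ⇒ d_i = −142 cm.
1/f = 1/d_o + 1/d_i = 1/(6.35) + 1/(-142) = 0.1504, so f = 6.65 cm.
Since f is positive, the lens is converging.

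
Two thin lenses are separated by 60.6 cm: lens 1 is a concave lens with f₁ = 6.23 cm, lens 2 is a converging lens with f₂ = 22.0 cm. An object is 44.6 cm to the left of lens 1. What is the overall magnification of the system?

f₁ = −6.23 cm (diverging).
Lens 1: 1/d_i1 = 1/(-6.23) − 1/(44.6) = -0.1829, so d_i1 = -5.466 cm; m₁ = −d_i1/d_o1 = +0.1226.
d_o2 = 60.6 − (-5.466) = 66.07 cm.
Lens 2: 1/d_i2 = 1/(22.0) − 1/(66.07) = 0.03032, so d_i2 = 32.98 cm; m₂ = −d_i2/d_o2 = -0.4992.
m = m₁·m₂ = (+0.1226)(-0.4992) = -0.0612.

m = -0.0612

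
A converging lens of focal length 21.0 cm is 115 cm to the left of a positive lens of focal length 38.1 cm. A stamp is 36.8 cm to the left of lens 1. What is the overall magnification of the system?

m = +1.81

Lens 1: 1/d_i1 = 1/(21.0) − 1/(36.8) = 0.02045, so d_i1 = 48.91 cm; m₁ = −d_i1/d_o1 = -1.329.
d_o2 = 115 − (48.91) = 66.09 cm.
Lens 2: 1/d_i2 = 1/(38.1) − 1/(66.09) = 0.01112, so d_i2 = 89.96 cm; m₂ = −d_i2/d_o2 = -1.361.
m = m₁·m₂ = (-1.329)(-1.361) = +1.81.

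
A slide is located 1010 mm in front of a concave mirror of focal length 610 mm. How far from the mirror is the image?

1540 mm

Mirror equation: 1/d_i = 1/f − 1/d_o = 1/(610.0) − 1/(1010) = 0.001639 − 0.0009901 = 0.0006492, so d_i = 1540 mm.
The image is real, inverted and enlarged, in front of the mirror.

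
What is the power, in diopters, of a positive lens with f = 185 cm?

P = +0.541 D

f = 185 cm = 1.85 m.
P = 1/f = 1/(1.85 m) = +0.541 D.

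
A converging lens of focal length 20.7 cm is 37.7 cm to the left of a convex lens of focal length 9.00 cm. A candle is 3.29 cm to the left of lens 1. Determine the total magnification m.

m = -0.328

Lens 1: 1/d_i1 = 1/(20.7) − 1/(3.29) = -0.2556, so d_i1 = -3.912 cm; m₁ = −d_i1/d_o1 = +1.189.
d_o2 = 37.7 − (-3.912) = 41.61 cm.
Lens 2: 1/d_i2 = 1/(9.00) − 1/(41.61) = 0.08708, so d_i2 = 11.48 cm; m₂ = −d_i2/d_o2 = -0.2760.
m = m₁·m₂ = (+1.189)(-0.2760) = -0.328.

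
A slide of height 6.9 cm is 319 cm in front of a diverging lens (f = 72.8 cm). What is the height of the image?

For a diverging lens, f = -72.8 cm.
1/d_i = 1/f − 1/d_o = 1/(-72.80) − 1/(319) = -0.01687, so d_i = -59.27 cm.
m = −d_i/d_o = +0.1858.
|h_i| = |m|·h_o = 0.1858 × 6.9 = 1.28 cm. The image is virtual, upright and reduced, on the same side as the object.

1.28 cm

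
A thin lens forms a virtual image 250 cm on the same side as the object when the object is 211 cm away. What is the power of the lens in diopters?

Virtual image ⇒ d_i = −250 cm.
1/f = 1/d_o + 1/d_i = 1/(211) + 1/(-250) = 0.0007393 cm⁻¹.
f = 1353 cm = 13.53 m, so P = 1/f = +0.0739 D.

P = +0.0739 D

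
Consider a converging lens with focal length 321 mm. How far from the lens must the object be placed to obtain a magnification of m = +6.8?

m = −d_i/d_o ⇒ d_i = −m·d_o.
1/f = 1/d_o + 1/d_i = 1/d_o − 1/(m·d_o) = (1 − 1/m)/d_o, so d_o = f(1 − 1/m) = (321.0)(1 − 1/(+6.8)) = 274 mm.

274 mm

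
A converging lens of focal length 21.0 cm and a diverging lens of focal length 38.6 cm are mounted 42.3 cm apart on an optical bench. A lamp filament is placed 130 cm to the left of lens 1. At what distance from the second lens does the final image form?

11.9 cm

Lens 1: 1/d_i1 = 1/f₁ − 1/d_o1 = 1/(21.0) − 1/(130) = 0.03993, so d_i1 = 25.05 cm.
The intermediate image is 25.05 cm to the right of lens 1, which is 42.3 − (25.05) = 17.25 cm to the left of lens 2, so d_o2 = +17.25 cm.
Lens 2 is diverging, so f₂ = −38.6 cm.
Lens 2: 1/d_i2 = 1/f₂ − 1/d_o2 = 1/(-38.6) − 1/(17.25) = -0.08388, so d_i2 = -11.9 cm.
The final image is virtual, 11.9 cm to the left of lens 2 (overall magnification ≈ -0.13).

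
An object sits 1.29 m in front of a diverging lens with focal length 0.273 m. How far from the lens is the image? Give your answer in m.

0.225 m

For a diverging lens, f = -0.273 m.
Thin-lens equation: 1/q = 1/f − 1/p = 1/(-0.2730) − 1/(1.29) = -3.663 − 0.7752 = -4.438, so q = -0.225 m.
The image is virtual, upright and reduced, on the same side as the object.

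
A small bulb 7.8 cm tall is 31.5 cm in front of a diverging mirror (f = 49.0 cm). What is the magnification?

For a diverging mirror, f = -49.0 cm.
1/d_i = 1/f − 1/d_o = 1/(-49.00) − 1/(31.5) = -0.05215, so d_i = -19.17 cm.
m = −d_i/d_o = −(-19.17)/(31.5) = +0.609.
The image is virtual, upright and reduced, behind the mirror.

m = +0.609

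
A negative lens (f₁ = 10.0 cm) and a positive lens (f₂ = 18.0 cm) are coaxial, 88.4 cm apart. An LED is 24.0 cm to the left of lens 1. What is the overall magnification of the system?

f₁ = −10.0 cm (diverging).
Lens 1: 1/d_i1 = 1/(-10.0) − 1/(24.0) = -0.1417, so d_i1 = -7.059 cm; m₁ = −d_i1/d_o1 = +0.2941.
d_o2 = 88.4 − (-7.059) = 95.46 cm.
Lens 2: 1/d_i2 = 1/(18.0) − 1/(95.46) = 0.04508, so d_i2 = 22.18 cm; m₂ = −d_i2/d_o2 = -0.2324.
m = m₁·m₂ = (+0.2941)(-0.2324) = -0.0683.

m = -0.0683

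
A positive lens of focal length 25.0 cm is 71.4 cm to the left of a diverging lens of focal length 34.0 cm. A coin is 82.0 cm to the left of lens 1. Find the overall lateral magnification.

Lens 1: 1/d_i1 = 1/(25.0) − 1/(82.0) = 0.02780, so d_i1 = 35.96 cm; m₁ = −d_i1/d_o1 = -0.4385.
d_o2 = 71.4 − (35.96) = 35.44 cm.
f₂ = −34.0 cm (diverging).
Lens 2: 1/d_i2 = 1/(-34.0) − 1/(35.44) = -0.05763, so d_i2 = -17.35 cm; m₂ = −d_i2/d_o2 = +0.4896.
m = m₁·m₂ = (-0.4385)(+0.4896) = -0.215.

m = -0.215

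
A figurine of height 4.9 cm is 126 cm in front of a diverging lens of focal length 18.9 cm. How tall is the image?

For a diverging lens, f = -18.9 cm.
1/d_i = 1/f − 1/d_o = 1/(-18.90) − 1/(126) = -0.06085, so d_i = -16.43 cm.
m = −d_i/d_o = +0.1304.
|h_i| = |m|·h_o = 0.1304 × 4.9 = 0.639 cm. The image is virtual, upright and reduced, on the same side as the object.

0.639 cm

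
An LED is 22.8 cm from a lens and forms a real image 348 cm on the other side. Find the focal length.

Real image ⇒ d_i = +348 cm.
1/f = 1/d_o + 1/d_i = 1/(22.8) + 1/(348) = 0.04673, so f = 21.4 cm.
Since f is positive, the lens is converging.

f = 21.4 cm (converging)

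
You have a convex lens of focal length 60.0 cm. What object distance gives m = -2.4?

m = −d_i/d_o ⇒ d_i = −m·d_o.
1/f = 1/d_o + 1/d_i = 1/d_o − 1/(m·d_o) = (1 − 1/m)/d_o, so d_o = f(1 − 1/m) = (60.00)(1 − 1/(-2.4)) = 85.0 cm.

85.0 cm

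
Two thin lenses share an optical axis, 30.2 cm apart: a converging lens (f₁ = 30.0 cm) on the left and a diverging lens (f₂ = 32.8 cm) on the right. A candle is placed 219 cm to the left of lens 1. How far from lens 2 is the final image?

Lens 1: 1/d_i1 = 1/f₁ − 1/d_o1 = 1/(30.0) − 1/(219) = 0.02877, so d_i1 = 34.76 cm.
The intermediate image is 34.76 cm to the right of lens 1, which lies 4.560 cm to the right of lens 2 — a virtual object — so d_o2 = −4.560 cm.
Lens 2 is diverging, so f₂ = −32.8 cm.
Lens 2: 1/d_i2 = 1/f₂ − 1/d_o2 = 1/(-32.8) − 1/(-4.560) = 0.1888, so d_i2 = 5.30 cm.
The final image is real, 5.30 cm to the right of lens 2 (overall magnification ≈ -0.18).

5.30 cm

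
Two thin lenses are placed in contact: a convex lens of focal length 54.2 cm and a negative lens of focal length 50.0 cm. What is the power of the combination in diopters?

P₁ = 1/f₁ = 1/(0.542 m) = +1.845 D; P₂ = 1/f₂ = 1/(-0.500 m) = -2.000 D.
For thin lenses in contact, P = P₁ + P₂ = (+1.845) + (-2.000) = -0.155 D.

P = -0.155 D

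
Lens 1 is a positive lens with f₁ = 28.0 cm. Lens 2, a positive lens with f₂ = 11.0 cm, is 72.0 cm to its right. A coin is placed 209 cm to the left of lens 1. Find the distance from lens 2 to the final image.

15.2 cm

Lens 1: 1/d_i1 = 1/f₁ − 1/d_o1 = 1/(28.0) − 1/(209) = 0.03093, so d_i1 = 32.33 cm.
The intermediate image is 32.33 cm to the right of lens 1, which is 72.0 − (32.33) = 39.67 cm to the left of lens 2, so d_o2 = +39.67 cm.
Lens 2: 1/d_i2 = 1/f₂ − 1/d_o2 = 1/(11.0) − 1/(39.67) = 0.06570, so d_i2 = 15.2 cm.
The final image is real, 15.2 cm to the right of lens 2 (overall magnification ≈ 0.059).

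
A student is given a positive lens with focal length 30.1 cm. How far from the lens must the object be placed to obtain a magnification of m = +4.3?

23.1 cm

m = −d_i/d_o ⇒ d_i = −m·d_o.
1/f = 1/d_o + 1/d_i = 1/d_o − 1/(m·d_o) = (1 − 1/m)/d_o, so d_o = f(1 − 1/m) = (30.10)(1 − 1/(+4.3)) = 23.1 cm.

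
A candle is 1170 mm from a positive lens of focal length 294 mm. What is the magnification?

1/d_i = 1/f − 1/d_o = 1/(294.0) − 1/(1170) = 0.002547, so d_i = 392.7 mm.
m = −d_i/d_o = −(392.7)/(1170) = -0.336.
The image is real, inverted and reduced, on the far side of the lens.

m = -0.336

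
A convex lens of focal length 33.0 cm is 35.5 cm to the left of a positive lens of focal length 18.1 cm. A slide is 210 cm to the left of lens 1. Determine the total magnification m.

Lens 1: 1/d_i1 = 1/(33.0) − 1/(210) = 0.02554, so d_i1 = 39.15 cm; m₁ = −d_i1/d_o1 = -0.1864.
d_o2 = 35.5 − (39.15) = -3.650 cm (virtual object).
Lens 2: 1/d_i2 = 1/(18.1) − 1/(-3.650) = 0.3292, so d_i2 = 3.037 cm; m₂ = −d_i2/d_o2 = +0.8322.
m = m₁·m₂ = (-0.1864)(+0.8322) = -0.155.

m = -0.155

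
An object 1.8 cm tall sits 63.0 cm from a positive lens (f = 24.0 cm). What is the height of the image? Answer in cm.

1.11 cm

1/d_i = 1/f − 1/d_o = 1/(24.00) − 1/(63.0) = 0.02579, so d_i = 38.77 cm.
m = −d_i/d_o = -0.6154.
|h_i| = |m|·h_o = 0.6154 × 1.8 = 1.11 cm. The image is real, inverted and reduced, on the far side of the lens.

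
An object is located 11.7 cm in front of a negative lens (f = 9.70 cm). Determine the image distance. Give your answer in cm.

For a negative lens, f = -9.70 cm.
Thin-lens equation: 1/q = 1/f − 1/p = 1/(-9.700) − 1/(11.7) = -0.1031 − 0.08547 = -0.1886, so q = -5.30 cm.
The image is virtual, upright and reduced, on the same side as the object.

5.30 cm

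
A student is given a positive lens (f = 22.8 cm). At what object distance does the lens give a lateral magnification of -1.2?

41.8 cm

m = −d_i/d_o ⇒ d_i = −m·d_o.
1/f = 1/d_o + 1/d_i = 1/d_o − 1/(m·d_o) = (1 − 1/m)/d_o, so d_o = f(1 − 1/m) = (22.80)(1 − 1/(-1.2)) = 41.8 cm.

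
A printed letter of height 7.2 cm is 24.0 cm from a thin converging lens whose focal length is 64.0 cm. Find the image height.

11.5 cm

1/d_i = 1/f − 1/d_o = 1/(64.00) − 1/(24.0) = -0.02604, so d_i = -38.40 cm.
m = −d_i/d_o = +1.600.
|h_i| = |m|·h_o = 1.600 × 7.2 = 11.5 cm. The image is virtual, upright and enlarged, on the same side as the object.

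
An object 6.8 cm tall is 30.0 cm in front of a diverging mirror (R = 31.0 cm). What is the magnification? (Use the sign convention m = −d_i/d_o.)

f = R/2 = 31.0/2 = 15.50 cm; for a diverging mirror, f = -15.50 cm.
1/d_i = 1/f − 1/d_o = 1/(-15.50) − 1/(30.0) = -0.09785, so d_i = -10.22 cm.
m = −d_i/d_o = −(-10.22)/(30.0) = +0.341.
The image is virtual, upright and reduced, behind the mirror.

m = +0.341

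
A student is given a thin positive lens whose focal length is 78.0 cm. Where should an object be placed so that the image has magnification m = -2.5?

109 cm

m = −d_i/d_o ⇒ d_i = −m·d_o.
1/f = 1/d_o + 1/d_i = 1/d_o − 1/(m·d_o) = (1 − 1/m)/d_o, so d_o = f(1 − 1/m) = (78.00)(1 − 1/(-2.5)) = 109 cm.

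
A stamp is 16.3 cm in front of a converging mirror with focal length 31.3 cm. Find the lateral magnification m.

m = +2.09

1/d_i = 1/f − 1/d_o = 1/(31.30) − 1/(16.3) = -0.02940, so d_i = -34.01 cm.
m = −d_i/d_o = −(-34.01)/(16.3) = +2.09.
The image is virtual, upright and enlarged, behind the mirror.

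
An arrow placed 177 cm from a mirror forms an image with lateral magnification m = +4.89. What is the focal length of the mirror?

f = 223 cm (concave)

m = −d_i/d_o ⇒ d_i = −m·d_o = −(+4.89)·(177) = -865.5 cm.
1/f = 1/d_o + 1/d_i = 1/(177) + 1/(-865.5) = 0.004494, so f = 223 cm.
Since f is positive, the mirror is concave.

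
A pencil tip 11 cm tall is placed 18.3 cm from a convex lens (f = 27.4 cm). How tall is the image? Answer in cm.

33.1 cm

1/d_i = 1/f − 1/d_o = 1/(27.40) − 1/(18.3) = -0.01815, so d_i = -55.10 cm.
m = −d_i/d_o = +3.011.
|h_i| = |m|·h_o = 3.011 × 11 = 33.1 cm. The image is virtual, upright and enlarged, on the same side as the object.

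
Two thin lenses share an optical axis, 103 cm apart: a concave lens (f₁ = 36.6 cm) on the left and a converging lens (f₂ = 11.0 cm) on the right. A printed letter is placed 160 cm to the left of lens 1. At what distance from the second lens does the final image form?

Lens 1 is diverging, so f₁ = −36.6 cm.
Lens 1: 1/d_i1 = 1/f₁ − 1/d_o1 = 1/(-36.6) − 1/(160) = -0.03357, so d_i1 = -29.79 cm.
The intermediate image is 29.79 cm to the left of lens 1 (virtual), which is 103 − (-29.79) = 132.8 cm to the left of lens 2, so d_o2 = +132.8 cm.
Lens 2: 1/d_i2 = 1/f₂ − 1/d_o2 = 1/(11.0) − 1/(132.8) = 0.08338, so d_i2 = 12.0 cm.
The final image is real, 12.0 cm to the right of lens 2 (overall magnification ≈ -0.017).

12.0 cm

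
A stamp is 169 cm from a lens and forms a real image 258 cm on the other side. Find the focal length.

Real image ⇒ d_i = +258 cm.
1/f = 1/d_o + 1/d_i = 1/(169) + 1/(258) = 0.009793, so f = 102 cm.
Since f is positive, the lens is converging.

f = 102 cm (converging)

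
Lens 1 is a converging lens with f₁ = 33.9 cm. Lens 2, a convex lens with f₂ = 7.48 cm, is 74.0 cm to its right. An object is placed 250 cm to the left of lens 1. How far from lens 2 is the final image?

9.53 cm

Lens 1: 1/d_i1 = 1/f₁ − 1/d_o1 = 1/(33.9) − 1/(250) = 0.02550, so d_i1 = 39.22 cm.
The intermediate image is 39.22 cm to the right of lens 1, which is 74.0 − (39.22) = 34.78 cm to the left of lens 2, so d_o2 = +34.78 cm.
Lens 2: 1/d_i2 = 1/f₂ − 1/d_o2 = 1/(7.48) − 1/(34.78) = 0.1049, so d_i2 = 9.53 cm.
The final image is real, 9.53 cm to the right of lens 2 (overall magnification ≈ 0.043).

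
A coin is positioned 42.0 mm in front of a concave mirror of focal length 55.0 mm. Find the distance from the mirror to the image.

Mirror equation: 1/s_i = 1/f − 1/s_o = 1/(55.00) − 1/(42.0) = 0.01818 − 0.02381 = -0.005628, so s_i = -178 mm.
The image is virtual, upright and enlarged, behind the mirror.

178 mm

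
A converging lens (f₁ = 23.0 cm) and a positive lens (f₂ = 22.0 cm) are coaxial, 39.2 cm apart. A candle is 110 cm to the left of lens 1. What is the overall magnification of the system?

Lens 1: 1/d_i1 = 1/(23.0) − 1/(110) = 0.03439, so d_i1 = 29.08 cm; m₁ = −d_i1/d_o1 = -0.2644.
d_o2 = 39.2 − (29.08) = 10.12 cm.
Lens 2: 1/d_i2 = 1/(22.0) − 1/(10.12) = -0.05336, so d_i2 = -18.74 cm; m₂ = −d_i2/d_o2 = +1.852.
m = m₁·m₂ = (-0.2644)(+1.852) = -0.490.

m = -0.490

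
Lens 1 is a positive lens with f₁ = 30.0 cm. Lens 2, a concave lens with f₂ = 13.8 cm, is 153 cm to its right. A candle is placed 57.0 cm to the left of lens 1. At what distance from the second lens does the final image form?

Lens 1: 1/d_i1 = 1/f₁ − 1/d_o1 = 1/(30.0) − 1/(57.0) = 0.01579, so d_i1 = 63.33 cm.
The intermediate image is 63.33 cm to the right of lens 1, which is 153 − (63.33) = 89.67 cm to the left of lens 2, so d_o2 = +89.67 cm.
Lens 2 is diverging, so f₂ = −13.8 cm.
Lens 2: 1/d_i2 = 1/f₂ − 1/d_o2 = 1/(-13.8) − 1/(89.67) = -0.08362, so d_i2 = -12.0 cm.
The final image is virtual, 12.0 cm to the left of lens 2 (overall magnification ≈ -0.15).

12.0 cm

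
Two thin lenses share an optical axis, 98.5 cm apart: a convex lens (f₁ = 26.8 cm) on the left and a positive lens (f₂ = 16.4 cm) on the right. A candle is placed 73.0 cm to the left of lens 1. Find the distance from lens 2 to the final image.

Lens 1: 1/d_i1 = 1/f₁ − 1/d_o1 = 1/(26.8) − 1/(73.0) = 0.02361, so d_i1 = 42.35 cm.
The intermediate image is 42.35 cm to the right of lens 1, which is 98.5 − (42.35) = 56.15 cm to the left of lens 2, so d_o2 = +56.15 cm.
Lens 2: 1/d_i2 = 1/f₂ − 1/d_o2 = 1/(16.4) − 1/(56.15) = 0.04317, so d_i2 = 23.2 cm.
The final image is real, 23.2 cm to the right of lens 2 (overall magnification ≈ 0.24).

23.2 cm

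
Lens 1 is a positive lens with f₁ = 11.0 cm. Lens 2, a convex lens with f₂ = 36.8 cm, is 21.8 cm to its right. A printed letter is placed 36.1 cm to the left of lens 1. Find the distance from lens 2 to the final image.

Lens 1: 1/d_i1 = 1/f₁ − 1/d_o1 = 1/(11.0) − 1/(36.1) = 0.06321, so d_i1 = 15.82 cm.
The intermediate image is 15.82 cm to the right of lens 1, which is 21.8 − (15.82) = 5.980 cm to the left of lens 2, so d_o2 = +5.980 cm.
Lens 2: 1/d_i2 = 1/f₂ − 1/d_o2 = 1/(36.8) − 1/(5.980) = -0.1401, so d_i2 = -7.14 cm.
The final image is virtual, 7.14 cm to the left of lens 2 (overall magnification ≈ -0.52).

7.14 cm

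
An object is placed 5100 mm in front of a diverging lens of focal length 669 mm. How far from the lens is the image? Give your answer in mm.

For a diverging lens, f = -669 mm.
Lens equation: 1/s_i = 1/f − 1/s_o = 1/(-669.0) − 1/(5100) = -0.001495 − 0.0001961 = -0.001691, so s_i = -591 mm.
The image is virtual, upright and reduced, on the same side as the object.

591 mm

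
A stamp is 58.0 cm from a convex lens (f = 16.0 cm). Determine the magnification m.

m = -0.381

1/d_i = 1/f − 1/d_o = 1/(16.00) − 1/(58.0) = 0.04526, so d_i = 22.10 cm.
m = −d_i/d_o = −(22.10)/(58.0) = -0.381.
The image is real, inverted and reduced, on the far side of the lens.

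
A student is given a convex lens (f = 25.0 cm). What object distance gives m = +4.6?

19.6 cm

m = −d_i/d_o ⇒ d_i = −m·d_o.
1/f = 1/d_o + 1/d_i = 1/d_o − 1/(m·d_o) = (1 − 1/m)/d_o, so d_o = f(1 − 1/m) = (25.00)(1 − 1/(+4.6)) = 19.6 cm.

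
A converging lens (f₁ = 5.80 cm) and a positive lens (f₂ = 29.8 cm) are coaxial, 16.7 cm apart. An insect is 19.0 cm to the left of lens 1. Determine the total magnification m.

Lens 1: 1/d_i1 = 1/(5.80) − 1/(19.0) = 0.1198, so d_i1 = 8.348 cm; m₁ = −d_i1/d_o1 = -0.4394.
d_o2 = 16.7 − (8.348) = 8.352 cm.
Lens 2: 1/d_i2 = 1/(29.8) − 1/(8.352) = -0.08617, so d_i2 = -11.60 cm; m₂ = −d_i2/d_o2 = +1.389.
m = m₁·m₂ = (-0.4394)(+1.389) = -0.610.

m = -0.610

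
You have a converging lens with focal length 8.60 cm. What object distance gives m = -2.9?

11.6 cm

m = −d_i/d_o ⇒ d_i = −m·d_o.
1/f = 1/d_o + 1/d_i = 1/d_o − 1/(m·d_o) = (1 − 1/m)/d_o, so d_o = f(1 − 1/m) = (8.600)(1 − 1/(-2.9)) = 11.6 cm.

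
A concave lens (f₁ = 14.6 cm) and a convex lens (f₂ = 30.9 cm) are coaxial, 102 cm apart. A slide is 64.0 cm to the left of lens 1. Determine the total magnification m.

m = -0.0692

f₁ = −14.6 cm (diverging).
Lens 1: 1/d_i1 = 1/(-14.6) − 1/(64.0) = -0.08412, so d_i1 = -11.89 cm; m₁ = −d_i1/d_o1 = +0.1858.
d_o2 = 102 − (-11.89) = 113.9 cm.
Lens 2: 1/d_i2 = 1/(30.9) − 1/(113.9) = 0.02358, so d_i2 = 42.40 cm; m₂ = −d_i2/d_o2 = -0.3723.
m = m₁·m₂ = (+0.1858)(-0.3723) = -0.0692.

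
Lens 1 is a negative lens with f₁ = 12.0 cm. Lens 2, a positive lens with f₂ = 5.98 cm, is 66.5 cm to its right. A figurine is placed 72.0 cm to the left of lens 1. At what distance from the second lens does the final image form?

Lens 1 is diverging, so f₁ = −12.0 cm.
Lens 1: 1/d_i1 = 1/f₁ − 1/d_o1 = 1/(-12.0) − 1/(72.0) = -0.09722, so d_i1 = -10.29 cm.
The intermediate image is 10.29 cm to the left of lens 1 (virtual), which is 66.5 − (-10.29) = 76.79 cm to the left of lens 2, so d_o2 = +76.79 cm.
Lens 2: 1/d_i2 = 1/f₂ − 1/d_o2 = 1/(5.98) − 1/(76.79) = 0.1542, so d_i2 = 6.49 cm.
The final image is real, 6.49 cm to the right of lens 2 (overall magnification ≈ -0.012).

6.49 cm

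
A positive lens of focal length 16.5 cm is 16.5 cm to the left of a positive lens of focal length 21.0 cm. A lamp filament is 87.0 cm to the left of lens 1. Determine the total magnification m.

Lens 1: 1/d_i1 = 1/(16.5) − 1/(87.0) = 0.04911, so d_i1 = 20.36 cm; m₁ = −d_i1/d_o1 = -0.2340.
d_o2 = 16.5 − (20.36) = -3.860 cm (virtual object).
Lens 2: 1/d_i2 = 1/(21.0) − 1/(-3.860) = 0.3067, so d_i2 = 3.261 cm; m₂ = −d_i2/d_o2 = +0.8447.
m = m₁·m₂ = (-0.2340)(+0.8447) = -0.198.

m = -0.198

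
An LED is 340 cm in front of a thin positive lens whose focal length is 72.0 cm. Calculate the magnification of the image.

1/d_i = 1/f − 1/d_o = 1/(72.00) − 1/(340) = 0.01095, so d_i = 91.34 cm.
m = −d_i/d_o = −(91.34)/(340) = -0.269.
The image is real, inverted and reduced, on the far side of the lens.

m = -0.269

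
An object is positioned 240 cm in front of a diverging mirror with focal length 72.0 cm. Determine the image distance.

55.4 cm

For a diverging mirror, f = -72.0 cm.
Mirror equation: 1/q = 1/f − 1/p = 1/(-72.00) − 1/(240) = -0.01389 − 0.004167 = -0.01806, so q = -55.4 cm.
The image is virtual, upright and reduced, behind the mirror.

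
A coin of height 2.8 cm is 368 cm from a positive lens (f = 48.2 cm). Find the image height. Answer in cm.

1/d_i = 1/f − 1/d_o = 1/(48.20) − 1/(368) = 0.01803, so d_i = 55.46 cm.
m = −d_i/d_o = -0.1507.
|h_i| = |m|·h_o = 0.1507 × 2.8 = 0.422 cm. The image is real, inverted and reduced, on the far side of the lens.

0.422 cm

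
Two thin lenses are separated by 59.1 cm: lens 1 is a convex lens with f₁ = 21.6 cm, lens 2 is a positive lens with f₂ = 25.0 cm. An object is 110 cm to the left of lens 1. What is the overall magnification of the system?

Lens 1: 1/d_i1 = 1/(21.6) − 1/(110) = 0.03721, so d_i1 = 26.88 cm; m₁ = −d_i1/d_o1 = -0.2444.
d_o2 = 59.1 − (26.88) = 32.22 cm.
Lens 2: 1/d_i2 = 1/(25.0) − 1/(32.22) = 0.008963, so d_i2 = 111.6 cm; m₂ = −d_i2/d_o2 = -3.463.
m = m₁·m₂ = (-0.2444)(-3.463) = +0.846.

m = +0.846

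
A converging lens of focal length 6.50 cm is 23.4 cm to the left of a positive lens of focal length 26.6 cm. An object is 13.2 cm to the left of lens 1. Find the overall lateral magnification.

Lens 1: 1/d_i1 = 1/(6.50) − 1/(13.2) = 0.07809, so d_i1 = 12.81 cm; m₁ = −d_i1/d_o1 = -0.9705.
d_o2 = 23.4 − (12.81) = 10.59 cm.
Lens 2: 1/d_i2 = 1/(26.6) − 1/(10.59) = -0.05683, so d_i2 = -17.59 cm; m₂ = −d_i2/d_o2 = +1.661.
m = m₁·m₂ = (-0.9705)(+1.661) = -1.61.

m = -1.61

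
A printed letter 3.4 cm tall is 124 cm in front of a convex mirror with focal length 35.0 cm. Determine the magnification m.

For a convex mirror, f = -35.0 cm.
1/d_i = 1/f − 1/d_o = 1/(-35.00) − 1/(124) = -0.03664, so d_i = -27.30 cm.
m = −d_i/d_o = −(-27.30)/(124) = +0.220.
The image is virtual, upright and reduced, behind the mirror.

m = +0.220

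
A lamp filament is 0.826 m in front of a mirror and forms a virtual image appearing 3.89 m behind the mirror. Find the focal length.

f = 1.05 m (concave)

Virtual image ⇒ d_i = −3.89 m.
1/f = 1/d_o + 1/d_i = 1/(0.826) + 1/(-3.89) = 0.9536, so f = 1.05 m.
Since f is positive, the mirror is concave.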